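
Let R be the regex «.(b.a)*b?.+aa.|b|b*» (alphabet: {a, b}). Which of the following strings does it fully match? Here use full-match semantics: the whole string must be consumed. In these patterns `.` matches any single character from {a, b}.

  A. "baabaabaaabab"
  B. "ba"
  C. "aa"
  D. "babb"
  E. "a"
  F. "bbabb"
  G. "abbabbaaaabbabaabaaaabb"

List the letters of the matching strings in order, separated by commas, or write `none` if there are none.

none

A → no match
B. "ba" → no match
C. "aa" → no match
D. "babb" → no match
E. "a" → no match
F. "bbabb" → no match
G → no match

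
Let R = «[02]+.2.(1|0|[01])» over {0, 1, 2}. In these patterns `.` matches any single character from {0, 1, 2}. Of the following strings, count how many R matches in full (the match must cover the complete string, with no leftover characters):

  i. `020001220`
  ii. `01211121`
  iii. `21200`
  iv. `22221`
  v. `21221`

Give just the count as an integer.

4

i → match
ii → no match
iii → match
iv → match
v → match
Total matched: 4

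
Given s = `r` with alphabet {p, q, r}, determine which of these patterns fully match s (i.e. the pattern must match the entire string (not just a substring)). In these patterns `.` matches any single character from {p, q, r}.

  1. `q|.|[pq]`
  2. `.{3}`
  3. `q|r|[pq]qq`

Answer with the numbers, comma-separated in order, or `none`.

1, 3

1 → match
2 → no match
3 → match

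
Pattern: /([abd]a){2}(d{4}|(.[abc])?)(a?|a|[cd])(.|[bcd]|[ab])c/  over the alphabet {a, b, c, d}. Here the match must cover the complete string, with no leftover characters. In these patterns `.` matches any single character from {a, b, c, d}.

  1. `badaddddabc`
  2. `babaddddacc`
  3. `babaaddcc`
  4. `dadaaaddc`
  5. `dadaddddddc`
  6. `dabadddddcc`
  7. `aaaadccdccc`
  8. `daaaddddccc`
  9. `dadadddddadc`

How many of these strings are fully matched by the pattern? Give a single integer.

6

1 → match
2 → match
3 → no match
4 → match
5 → match
6 → match
7 → no match
8 → match
9 → no match
Total matched: 6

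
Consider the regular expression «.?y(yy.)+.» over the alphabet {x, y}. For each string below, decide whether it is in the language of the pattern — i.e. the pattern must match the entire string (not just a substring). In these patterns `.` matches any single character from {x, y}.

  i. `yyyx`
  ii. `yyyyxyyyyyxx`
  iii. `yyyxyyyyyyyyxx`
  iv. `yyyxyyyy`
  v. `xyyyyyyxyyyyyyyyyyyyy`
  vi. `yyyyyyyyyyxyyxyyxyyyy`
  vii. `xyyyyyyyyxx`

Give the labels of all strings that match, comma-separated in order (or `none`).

ii, iii, iv, v, vi

i → no match
ii → match
iii → match
iv → match
v → match
vi → match
vii → no match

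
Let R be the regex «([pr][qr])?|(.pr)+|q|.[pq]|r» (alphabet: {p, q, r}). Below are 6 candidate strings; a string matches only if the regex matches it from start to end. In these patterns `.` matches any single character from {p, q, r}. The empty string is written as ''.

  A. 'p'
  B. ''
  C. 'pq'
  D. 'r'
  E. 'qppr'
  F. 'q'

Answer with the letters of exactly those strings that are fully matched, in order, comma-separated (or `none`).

B, C, D, F

A → no match
B → match
C → match
D → match
E → no match
F → match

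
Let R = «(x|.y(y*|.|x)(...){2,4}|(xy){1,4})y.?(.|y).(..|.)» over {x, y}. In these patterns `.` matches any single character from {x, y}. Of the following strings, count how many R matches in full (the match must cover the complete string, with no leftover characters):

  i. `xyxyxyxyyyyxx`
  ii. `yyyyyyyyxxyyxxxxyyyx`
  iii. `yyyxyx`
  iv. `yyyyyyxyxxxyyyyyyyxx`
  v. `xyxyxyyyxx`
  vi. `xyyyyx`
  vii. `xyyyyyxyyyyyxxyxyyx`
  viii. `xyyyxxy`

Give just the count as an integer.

7

i → match
ii → match
iii → no match
iv → match
v → match
vi → match
vii → match
viii → match
Total matched: 7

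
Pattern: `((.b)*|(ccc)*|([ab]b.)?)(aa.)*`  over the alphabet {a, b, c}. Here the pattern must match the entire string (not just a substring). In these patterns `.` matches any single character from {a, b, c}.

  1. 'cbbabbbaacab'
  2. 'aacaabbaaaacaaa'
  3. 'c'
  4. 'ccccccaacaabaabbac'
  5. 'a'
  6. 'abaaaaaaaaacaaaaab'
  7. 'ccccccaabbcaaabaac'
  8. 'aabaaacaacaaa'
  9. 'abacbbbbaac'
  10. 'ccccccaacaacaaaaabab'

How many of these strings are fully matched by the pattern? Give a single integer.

1

1 → no match
2 → no match
3 → no match
4 → no match
5 → no match
6 → match
7 → no match
8 → no match
9 → no match
10 → no match
Total matched: 1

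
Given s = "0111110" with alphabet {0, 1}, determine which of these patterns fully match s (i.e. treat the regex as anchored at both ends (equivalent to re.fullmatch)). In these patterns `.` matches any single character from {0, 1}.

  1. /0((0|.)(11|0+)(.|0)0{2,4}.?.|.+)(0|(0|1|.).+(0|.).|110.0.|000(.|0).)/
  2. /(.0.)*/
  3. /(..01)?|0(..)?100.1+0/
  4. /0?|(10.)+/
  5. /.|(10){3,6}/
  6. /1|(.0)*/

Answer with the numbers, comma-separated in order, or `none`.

1

1 → match
2 → no match
3 → no match
4 → no match
5 → no match
6 → no match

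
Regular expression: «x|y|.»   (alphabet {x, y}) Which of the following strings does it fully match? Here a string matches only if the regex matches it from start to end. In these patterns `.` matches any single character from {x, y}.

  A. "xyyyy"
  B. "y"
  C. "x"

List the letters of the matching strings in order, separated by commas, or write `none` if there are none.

A → no match
B → match
C → match

B, C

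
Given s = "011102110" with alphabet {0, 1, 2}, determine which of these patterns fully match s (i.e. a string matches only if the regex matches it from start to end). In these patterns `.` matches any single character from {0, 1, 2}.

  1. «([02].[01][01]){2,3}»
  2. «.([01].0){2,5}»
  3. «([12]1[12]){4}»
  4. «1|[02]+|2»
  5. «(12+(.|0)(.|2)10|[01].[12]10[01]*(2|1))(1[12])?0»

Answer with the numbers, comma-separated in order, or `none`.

5

1 → no match
2 → no match
3 → no match
4 → no match
5 → match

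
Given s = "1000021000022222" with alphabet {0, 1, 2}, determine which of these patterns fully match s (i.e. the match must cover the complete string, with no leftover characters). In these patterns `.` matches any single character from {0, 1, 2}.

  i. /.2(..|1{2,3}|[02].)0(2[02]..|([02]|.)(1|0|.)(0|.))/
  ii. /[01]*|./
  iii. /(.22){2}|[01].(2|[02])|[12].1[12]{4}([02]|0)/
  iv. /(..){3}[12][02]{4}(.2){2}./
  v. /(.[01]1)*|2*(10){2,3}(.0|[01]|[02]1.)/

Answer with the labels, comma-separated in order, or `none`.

iv

i → no match
ii → no match
iii → no match
iv → match
v → no match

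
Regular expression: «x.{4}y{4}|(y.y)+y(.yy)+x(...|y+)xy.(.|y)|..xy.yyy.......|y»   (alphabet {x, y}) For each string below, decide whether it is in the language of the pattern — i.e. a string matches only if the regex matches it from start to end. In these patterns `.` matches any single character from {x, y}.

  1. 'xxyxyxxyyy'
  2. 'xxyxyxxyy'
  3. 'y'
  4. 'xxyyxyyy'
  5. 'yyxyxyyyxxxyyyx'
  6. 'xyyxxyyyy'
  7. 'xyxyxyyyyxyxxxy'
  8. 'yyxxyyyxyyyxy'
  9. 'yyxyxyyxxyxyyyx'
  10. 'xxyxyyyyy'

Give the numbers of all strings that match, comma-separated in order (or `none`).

3, 5, 6, 7, 10

1 → no match
2 → no match
3 → match
4 → no match
5 → match
6 → match
7 → match
8 → no match
9 → no match
10 → match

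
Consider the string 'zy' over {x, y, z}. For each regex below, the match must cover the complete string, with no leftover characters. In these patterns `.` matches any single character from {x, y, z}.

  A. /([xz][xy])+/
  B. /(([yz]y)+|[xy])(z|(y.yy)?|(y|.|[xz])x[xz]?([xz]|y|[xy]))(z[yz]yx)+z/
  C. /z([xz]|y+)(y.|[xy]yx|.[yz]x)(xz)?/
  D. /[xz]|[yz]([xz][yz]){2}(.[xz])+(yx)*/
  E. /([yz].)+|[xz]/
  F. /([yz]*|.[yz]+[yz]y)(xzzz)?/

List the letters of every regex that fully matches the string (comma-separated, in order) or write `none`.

A, E, F

A → match
B → no match — must end with 'yxz'
C → no match
D → no match
E → match
F → match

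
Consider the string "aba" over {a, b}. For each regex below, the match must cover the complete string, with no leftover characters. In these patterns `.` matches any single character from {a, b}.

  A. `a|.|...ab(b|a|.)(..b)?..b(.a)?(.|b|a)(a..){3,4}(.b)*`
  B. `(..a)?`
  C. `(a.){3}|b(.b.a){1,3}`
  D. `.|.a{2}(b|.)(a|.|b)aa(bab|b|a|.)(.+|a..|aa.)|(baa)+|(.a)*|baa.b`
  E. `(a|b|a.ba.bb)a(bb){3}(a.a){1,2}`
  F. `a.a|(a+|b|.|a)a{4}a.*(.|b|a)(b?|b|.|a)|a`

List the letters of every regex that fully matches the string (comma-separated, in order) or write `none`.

A → no match
B → match
C → no match
D → no match
E → no match
F → match

B, F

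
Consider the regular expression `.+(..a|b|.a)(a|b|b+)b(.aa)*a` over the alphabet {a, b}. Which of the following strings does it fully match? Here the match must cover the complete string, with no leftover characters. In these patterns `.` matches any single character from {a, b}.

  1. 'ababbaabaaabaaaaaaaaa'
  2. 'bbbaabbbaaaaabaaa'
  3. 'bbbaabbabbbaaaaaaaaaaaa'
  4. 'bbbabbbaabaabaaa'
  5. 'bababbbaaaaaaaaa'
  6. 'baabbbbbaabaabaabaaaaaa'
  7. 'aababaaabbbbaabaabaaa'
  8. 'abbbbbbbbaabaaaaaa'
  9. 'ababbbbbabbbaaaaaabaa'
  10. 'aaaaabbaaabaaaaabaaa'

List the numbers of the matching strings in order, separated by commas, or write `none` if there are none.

1 → match
2 → match
3 → match
4 → match
5 → match
6 → match
7 → match
8 → match
9 → no match
10 → match

1, 2, 3, 4, 5, 6, 7, 8, 10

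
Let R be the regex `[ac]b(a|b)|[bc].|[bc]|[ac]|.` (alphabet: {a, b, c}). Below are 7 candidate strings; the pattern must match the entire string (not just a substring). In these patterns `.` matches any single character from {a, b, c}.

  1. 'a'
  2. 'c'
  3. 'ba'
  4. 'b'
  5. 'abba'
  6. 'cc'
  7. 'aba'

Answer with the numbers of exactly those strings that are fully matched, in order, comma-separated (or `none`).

1 → match
2 → match
3 → match
4 → match
5 → no match
6 → match
7 → match

1, 2, 3, 4, 6, 7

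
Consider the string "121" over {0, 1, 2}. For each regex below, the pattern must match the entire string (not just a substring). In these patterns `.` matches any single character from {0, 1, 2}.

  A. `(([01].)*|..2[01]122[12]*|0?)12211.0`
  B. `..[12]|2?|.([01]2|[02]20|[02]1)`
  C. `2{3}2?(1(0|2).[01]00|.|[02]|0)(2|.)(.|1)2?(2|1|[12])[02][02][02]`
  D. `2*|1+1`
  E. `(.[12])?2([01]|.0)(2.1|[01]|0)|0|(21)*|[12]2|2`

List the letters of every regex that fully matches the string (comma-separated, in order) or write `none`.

B

A → no match — must end with "0"
B → match
C → no match — must start with "2"
D → no match
E → no match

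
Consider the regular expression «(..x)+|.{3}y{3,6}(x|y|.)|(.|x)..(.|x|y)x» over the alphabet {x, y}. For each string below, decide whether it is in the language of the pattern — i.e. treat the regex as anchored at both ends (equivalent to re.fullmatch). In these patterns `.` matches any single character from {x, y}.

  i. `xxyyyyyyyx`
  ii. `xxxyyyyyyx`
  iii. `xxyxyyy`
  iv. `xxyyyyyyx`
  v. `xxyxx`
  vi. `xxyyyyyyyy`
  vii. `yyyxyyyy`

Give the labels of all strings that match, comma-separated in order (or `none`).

i → match
ii → match
iii → no match
iv → match
v → match
vi → match
vii → no match

i, ii, iv, v, vi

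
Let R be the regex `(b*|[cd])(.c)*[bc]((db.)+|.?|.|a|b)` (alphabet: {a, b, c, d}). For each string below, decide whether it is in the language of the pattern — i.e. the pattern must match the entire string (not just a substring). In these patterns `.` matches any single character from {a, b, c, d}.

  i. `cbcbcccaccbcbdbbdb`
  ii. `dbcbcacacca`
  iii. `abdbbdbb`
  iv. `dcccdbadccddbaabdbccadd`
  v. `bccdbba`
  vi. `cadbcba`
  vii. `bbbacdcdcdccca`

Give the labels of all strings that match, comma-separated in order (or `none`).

ii

i → no match
ii. `dbcbcacacca` → match
iii. `abdbbdbb` → no match
iv → no match
v. `bccdbba` → no match
vi. `cadbcba` → no match
vii → no match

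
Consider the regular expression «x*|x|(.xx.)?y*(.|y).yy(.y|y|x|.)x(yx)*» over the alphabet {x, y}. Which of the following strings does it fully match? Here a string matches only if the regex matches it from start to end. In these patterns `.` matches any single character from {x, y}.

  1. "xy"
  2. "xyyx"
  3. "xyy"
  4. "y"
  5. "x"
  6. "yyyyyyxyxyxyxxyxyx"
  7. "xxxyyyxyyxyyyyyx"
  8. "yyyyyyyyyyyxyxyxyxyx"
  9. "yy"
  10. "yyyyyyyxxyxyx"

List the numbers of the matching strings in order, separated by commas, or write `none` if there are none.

1 → no match
2 → no match
3 → no match
4 → no match
5 → match
6 → no match
7 → no match
8 → match
9 → no match
10 → match

5, 8, 10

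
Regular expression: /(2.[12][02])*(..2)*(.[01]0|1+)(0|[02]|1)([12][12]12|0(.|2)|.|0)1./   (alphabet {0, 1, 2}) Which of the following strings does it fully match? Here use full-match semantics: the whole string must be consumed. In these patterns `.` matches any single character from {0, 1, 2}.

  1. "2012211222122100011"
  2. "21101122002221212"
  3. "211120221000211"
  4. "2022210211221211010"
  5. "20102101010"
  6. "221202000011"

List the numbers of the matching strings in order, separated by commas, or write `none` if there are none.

1 → match
2 → match
3 → no match
4 → no match
5. "20102101010" → match
6. "221202000011" → no match

1, 2, 5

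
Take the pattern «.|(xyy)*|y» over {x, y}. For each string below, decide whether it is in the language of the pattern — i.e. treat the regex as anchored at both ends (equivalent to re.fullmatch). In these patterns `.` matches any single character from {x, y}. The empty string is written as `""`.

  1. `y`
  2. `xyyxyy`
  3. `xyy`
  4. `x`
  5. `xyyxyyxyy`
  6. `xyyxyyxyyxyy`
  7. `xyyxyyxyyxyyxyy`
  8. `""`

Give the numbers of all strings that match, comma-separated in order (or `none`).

1 → match
2 → match
3 → match
4 → match
5 → match
6 → match
7 → match
8 → match

1, 2, 3, 4, 5, 6, 7, 8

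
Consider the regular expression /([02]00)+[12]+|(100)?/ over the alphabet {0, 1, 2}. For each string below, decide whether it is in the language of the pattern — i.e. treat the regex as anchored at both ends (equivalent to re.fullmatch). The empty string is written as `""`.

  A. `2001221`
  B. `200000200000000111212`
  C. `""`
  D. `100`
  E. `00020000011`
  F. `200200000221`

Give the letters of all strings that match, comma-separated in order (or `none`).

A → match
B → match
C → match
D → match
E → match
F → match

A, B, C, D, E, F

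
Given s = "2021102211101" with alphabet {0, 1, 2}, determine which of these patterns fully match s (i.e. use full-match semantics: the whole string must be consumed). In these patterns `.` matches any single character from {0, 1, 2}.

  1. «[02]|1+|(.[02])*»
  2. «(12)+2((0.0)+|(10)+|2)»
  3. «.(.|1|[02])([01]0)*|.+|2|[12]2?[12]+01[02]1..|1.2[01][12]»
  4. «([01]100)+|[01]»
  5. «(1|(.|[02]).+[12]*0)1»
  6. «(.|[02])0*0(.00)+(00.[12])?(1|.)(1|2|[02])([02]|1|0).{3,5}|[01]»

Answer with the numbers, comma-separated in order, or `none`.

1 → no match
2 → no match — must start with "12"
3 → match
4 → no match
5 → match
6 → no match

3, 5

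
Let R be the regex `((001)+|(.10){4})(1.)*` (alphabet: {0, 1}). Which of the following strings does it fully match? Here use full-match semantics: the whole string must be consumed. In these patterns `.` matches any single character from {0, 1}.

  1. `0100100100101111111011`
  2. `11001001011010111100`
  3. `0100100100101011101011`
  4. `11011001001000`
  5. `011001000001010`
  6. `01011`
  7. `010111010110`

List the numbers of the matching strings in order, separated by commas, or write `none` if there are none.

1, 3

1 → match
2 → no match
3 → match
4 → no match
5 → no match
6 → no match
7 → no match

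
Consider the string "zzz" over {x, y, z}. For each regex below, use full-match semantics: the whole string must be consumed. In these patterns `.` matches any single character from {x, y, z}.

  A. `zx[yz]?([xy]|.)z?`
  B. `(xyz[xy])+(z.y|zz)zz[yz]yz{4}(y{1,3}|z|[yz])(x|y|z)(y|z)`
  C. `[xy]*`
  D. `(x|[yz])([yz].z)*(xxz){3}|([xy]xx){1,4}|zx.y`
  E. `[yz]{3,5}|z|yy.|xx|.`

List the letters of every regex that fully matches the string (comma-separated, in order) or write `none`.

E

A → no match — must start with "zx"
B → no match — must start with "xyz"
C → no match
D → no match
E → match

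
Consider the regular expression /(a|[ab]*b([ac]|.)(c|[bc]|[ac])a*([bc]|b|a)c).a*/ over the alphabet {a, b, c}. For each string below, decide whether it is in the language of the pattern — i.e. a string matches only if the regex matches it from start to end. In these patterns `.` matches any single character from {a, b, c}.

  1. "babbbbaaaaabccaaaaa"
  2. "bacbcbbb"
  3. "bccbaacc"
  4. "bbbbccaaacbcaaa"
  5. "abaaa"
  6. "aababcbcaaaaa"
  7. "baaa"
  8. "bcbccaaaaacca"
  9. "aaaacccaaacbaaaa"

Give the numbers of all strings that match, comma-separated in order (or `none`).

1 → match
2 → no match
3 → no match
4 → no match
5 → match
6 → no match
7 → no match
8 → no match
9 → no match

1, 5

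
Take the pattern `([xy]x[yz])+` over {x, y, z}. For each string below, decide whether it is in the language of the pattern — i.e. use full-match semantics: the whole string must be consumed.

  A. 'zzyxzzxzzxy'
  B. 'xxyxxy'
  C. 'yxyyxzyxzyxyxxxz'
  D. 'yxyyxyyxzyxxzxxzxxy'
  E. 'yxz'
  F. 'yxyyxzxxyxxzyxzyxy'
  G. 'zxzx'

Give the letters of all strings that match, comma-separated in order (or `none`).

B, E, F

A → no match
B → match
C → no match
D → no match
E → match
F → match
G → no match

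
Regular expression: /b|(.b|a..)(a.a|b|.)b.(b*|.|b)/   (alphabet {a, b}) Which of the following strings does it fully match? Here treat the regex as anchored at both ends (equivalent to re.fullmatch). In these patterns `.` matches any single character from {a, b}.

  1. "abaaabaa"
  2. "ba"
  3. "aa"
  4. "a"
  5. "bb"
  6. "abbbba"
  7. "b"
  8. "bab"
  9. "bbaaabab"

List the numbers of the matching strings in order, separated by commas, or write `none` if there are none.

1 → match
2 → no match
3 → no match
4 → no match
5 → no match
6 → match
7 → match
8 → no match
9 → match

1, 6, 7, 9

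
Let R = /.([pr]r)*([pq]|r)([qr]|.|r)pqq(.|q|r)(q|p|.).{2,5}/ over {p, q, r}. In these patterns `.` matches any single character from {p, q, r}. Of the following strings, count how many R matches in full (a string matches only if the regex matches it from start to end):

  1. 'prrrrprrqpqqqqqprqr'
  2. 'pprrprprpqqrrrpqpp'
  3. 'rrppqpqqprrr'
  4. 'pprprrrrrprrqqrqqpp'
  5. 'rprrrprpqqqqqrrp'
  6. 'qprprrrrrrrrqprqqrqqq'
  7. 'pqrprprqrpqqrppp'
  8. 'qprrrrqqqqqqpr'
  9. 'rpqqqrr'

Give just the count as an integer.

1 → match
2 → no match
3 → no match
4 → no match
5 → match
6 → no match
7 → no match
8 → no match
9 → no match
Total matched: 2

2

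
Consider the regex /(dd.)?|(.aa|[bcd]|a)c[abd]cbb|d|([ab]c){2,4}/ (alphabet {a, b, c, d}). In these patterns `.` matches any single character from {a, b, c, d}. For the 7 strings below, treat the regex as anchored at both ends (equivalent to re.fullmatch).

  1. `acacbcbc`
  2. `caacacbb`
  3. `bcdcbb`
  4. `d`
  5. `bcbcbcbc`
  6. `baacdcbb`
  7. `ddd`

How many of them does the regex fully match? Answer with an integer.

1 → match
2 → match
3 → match
4 → match
5 → match
6 → match
7 → match
Total matched: 7

7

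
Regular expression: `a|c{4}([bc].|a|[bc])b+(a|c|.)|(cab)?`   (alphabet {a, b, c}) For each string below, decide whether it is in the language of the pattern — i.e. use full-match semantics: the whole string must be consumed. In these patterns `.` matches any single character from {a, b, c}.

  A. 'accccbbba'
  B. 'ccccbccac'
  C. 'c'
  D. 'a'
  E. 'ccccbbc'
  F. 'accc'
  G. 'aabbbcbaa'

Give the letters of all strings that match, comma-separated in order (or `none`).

D, E

A → no match
B → no match
C → no match
D → match
E → match
F → no match
G → no match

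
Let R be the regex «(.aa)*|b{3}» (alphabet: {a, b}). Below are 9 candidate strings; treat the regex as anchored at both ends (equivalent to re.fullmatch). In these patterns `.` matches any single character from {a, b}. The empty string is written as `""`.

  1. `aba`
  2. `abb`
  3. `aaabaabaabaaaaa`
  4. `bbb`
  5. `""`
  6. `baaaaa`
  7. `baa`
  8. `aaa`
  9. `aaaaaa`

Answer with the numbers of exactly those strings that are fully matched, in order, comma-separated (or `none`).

1. `aba` → no match
2. `abb` → no match
3 → match
4. `bbb` → match
5. `""` → match
6. `baaaaa` → match
7. `baa` → match
8. `aaa` → match
9. `aaaaaa` → match

3, 4, 5, 6, 7, 8, 9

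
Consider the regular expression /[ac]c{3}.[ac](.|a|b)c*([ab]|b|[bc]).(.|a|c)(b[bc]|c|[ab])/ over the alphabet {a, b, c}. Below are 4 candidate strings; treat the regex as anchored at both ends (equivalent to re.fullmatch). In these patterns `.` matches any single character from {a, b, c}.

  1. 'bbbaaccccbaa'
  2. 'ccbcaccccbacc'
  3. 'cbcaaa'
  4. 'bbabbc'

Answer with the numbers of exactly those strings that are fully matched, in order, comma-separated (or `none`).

none

1. 'bbbaaccccbaa' → no match
2 → no match
3. 'cbcaaa' → no match
4. 'bbabbc' → no match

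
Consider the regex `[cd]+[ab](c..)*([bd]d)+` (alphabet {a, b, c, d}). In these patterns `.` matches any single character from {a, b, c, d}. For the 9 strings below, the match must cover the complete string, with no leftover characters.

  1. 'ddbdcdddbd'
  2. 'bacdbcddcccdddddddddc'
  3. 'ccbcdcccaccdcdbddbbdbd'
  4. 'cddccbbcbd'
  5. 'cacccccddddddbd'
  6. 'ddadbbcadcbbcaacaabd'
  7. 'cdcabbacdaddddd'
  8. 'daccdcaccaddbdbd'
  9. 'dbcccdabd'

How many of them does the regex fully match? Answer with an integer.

0

1 → no match
2 → no match — must end with 'd'
3 → no match
4 → no match
5 → no match
6 → no match
7 → no match
8 → no match
9 → no match
Total matched: 0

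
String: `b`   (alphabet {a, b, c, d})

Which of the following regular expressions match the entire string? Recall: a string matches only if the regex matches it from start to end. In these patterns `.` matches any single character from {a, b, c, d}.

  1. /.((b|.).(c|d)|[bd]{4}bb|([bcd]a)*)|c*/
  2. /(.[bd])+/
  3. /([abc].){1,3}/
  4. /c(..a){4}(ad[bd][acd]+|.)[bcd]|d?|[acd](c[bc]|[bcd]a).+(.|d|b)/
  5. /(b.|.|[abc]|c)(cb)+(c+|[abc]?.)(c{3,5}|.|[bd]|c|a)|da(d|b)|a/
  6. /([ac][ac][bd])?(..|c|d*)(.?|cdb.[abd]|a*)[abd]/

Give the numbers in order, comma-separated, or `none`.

1, 6

1 → match
2 → no match
3 → no match
4 → no match
5 → no match
6 → match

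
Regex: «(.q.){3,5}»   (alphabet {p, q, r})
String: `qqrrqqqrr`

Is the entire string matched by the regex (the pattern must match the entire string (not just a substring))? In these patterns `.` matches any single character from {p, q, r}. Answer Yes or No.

No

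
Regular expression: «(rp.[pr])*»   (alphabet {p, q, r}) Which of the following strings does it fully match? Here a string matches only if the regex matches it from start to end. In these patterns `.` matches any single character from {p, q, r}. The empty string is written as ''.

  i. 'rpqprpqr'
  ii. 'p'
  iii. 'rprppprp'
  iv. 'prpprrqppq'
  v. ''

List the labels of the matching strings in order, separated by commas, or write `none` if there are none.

i, v

i → match
ii → no match
iii → no match
iv → no match
v → match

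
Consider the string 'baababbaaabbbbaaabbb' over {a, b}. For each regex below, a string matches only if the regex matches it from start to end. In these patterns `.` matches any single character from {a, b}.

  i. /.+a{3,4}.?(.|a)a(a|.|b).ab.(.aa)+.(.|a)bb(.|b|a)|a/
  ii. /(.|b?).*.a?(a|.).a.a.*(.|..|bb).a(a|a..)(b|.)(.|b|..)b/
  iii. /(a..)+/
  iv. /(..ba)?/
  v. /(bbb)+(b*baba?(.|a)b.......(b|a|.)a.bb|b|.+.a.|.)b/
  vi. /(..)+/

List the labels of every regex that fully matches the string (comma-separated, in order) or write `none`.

i → no match
ii → match
iii → no match — must start with 'a'
iv → no match
v → no match — must start with 'bbb'
vi → match

ii, vi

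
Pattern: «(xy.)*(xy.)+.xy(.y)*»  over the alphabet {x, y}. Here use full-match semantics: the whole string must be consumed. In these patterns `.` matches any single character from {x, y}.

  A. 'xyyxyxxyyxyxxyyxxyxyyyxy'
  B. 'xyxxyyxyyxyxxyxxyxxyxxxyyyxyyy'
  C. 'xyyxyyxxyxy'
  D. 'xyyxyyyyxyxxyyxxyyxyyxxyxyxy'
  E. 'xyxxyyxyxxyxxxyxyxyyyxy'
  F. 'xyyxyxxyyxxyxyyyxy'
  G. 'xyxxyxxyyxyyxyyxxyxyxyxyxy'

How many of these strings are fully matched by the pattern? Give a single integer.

6

A → match
B → match
C → match
D → no match
E → match
F → match
G → match
Total matched: 6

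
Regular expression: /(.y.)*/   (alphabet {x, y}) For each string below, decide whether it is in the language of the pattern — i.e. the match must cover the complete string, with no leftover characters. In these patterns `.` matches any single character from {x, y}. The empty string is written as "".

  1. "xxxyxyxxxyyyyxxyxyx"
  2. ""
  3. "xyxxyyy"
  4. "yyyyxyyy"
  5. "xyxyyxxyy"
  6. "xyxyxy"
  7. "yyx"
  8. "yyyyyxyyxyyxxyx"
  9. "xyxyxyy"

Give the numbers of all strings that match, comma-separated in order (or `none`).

1 → no match
2 → match
3 → no match
4 → no match
5 → match
6 → no match
7 → match
8 → match
9 → no match

2, 5, 7, 8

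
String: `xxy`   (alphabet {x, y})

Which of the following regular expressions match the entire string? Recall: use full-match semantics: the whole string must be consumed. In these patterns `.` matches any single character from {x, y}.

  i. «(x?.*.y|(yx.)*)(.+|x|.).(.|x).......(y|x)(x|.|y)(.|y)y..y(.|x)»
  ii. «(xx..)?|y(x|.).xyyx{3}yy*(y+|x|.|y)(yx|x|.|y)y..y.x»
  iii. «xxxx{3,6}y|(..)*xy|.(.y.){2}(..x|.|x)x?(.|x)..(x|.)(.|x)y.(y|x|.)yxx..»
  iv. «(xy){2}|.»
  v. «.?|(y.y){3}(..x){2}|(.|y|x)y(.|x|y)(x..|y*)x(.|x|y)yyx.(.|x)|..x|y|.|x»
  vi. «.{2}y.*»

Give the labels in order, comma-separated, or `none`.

i → no match
ii → no match
iii → no match
iv → no match
v → no match
vi → match

vi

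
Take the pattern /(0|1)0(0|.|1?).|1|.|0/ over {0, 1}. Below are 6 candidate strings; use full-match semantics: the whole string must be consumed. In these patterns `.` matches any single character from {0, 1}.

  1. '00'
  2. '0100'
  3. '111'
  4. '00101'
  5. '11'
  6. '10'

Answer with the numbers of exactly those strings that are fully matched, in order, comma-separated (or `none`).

1 → no match
2 → no match
3 → no match
4 → no match
5 → no match
6 → no match

none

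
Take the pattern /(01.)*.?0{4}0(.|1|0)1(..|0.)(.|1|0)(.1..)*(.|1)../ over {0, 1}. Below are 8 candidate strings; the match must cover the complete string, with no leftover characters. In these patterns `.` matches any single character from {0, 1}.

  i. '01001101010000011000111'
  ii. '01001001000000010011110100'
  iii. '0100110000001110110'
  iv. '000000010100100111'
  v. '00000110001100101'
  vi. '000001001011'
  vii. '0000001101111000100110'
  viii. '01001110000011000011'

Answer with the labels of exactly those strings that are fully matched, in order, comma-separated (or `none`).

i → match
ii → match
iii → match
iv → match
v → match
vi → no match
vii → match
viii → match

i, ii, iii, iv, v, vii, viii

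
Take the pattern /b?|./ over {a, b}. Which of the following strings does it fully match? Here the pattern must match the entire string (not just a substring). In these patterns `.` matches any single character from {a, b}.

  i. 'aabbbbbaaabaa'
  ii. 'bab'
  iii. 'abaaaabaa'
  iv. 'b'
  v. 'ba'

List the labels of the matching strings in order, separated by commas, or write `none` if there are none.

iv

i → no match
ii. 'bab' → no match
iii. 'abaaaabaa' → no match
iv. 'b' → match
v. 'ba' → no match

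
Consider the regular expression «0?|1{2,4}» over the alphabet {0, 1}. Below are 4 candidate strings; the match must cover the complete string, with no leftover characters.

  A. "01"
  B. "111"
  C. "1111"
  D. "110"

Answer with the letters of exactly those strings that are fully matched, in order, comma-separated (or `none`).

A → no match
B → match
C → match
D → no match

B, C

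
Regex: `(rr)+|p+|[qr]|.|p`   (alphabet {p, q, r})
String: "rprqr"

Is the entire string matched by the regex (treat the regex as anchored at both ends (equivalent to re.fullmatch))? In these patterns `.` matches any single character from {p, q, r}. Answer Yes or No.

No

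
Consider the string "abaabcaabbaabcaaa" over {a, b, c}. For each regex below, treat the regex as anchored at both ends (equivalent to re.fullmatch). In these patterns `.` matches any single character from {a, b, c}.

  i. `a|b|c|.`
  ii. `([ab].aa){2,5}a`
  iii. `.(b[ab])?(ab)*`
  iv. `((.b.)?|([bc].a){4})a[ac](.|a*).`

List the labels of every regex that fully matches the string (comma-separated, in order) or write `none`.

ii

i → no match
ii → match
iii → no match
iv → no match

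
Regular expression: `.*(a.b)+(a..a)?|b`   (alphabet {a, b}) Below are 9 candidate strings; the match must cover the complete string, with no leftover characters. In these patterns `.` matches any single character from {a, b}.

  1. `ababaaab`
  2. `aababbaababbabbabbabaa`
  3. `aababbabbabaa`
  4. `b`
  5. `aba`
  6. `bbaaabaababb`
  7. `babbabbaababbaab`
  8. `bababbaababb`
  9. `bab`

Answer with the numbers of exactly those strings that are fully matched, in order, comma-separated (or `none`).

1 → match
2 → match
3 → match
4 → match
5 → no match
6 → match
7 → match
8 → match
9 → no match

1, 2, 3, 4, 6, 7, 8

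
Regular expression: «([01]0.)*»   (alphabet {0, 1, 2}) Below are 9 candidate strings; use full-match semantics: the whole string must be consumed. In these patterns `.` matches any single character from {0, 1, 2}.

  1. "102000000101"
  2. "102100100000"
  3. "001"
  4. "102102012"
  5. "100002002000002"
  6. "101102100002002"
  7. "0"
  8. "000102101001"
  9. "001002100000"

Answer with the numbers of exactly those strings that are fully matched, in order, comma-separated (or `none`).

1. "102000000101" → match
2. "102100100000" → match
3. "001" → match
4. "102102012" → no match
5 → match
6 → match
7. "0" → no match
8. "000102101001" → match
9. "001002100000" → match

1, 2, 3, 5, 6, 8, 9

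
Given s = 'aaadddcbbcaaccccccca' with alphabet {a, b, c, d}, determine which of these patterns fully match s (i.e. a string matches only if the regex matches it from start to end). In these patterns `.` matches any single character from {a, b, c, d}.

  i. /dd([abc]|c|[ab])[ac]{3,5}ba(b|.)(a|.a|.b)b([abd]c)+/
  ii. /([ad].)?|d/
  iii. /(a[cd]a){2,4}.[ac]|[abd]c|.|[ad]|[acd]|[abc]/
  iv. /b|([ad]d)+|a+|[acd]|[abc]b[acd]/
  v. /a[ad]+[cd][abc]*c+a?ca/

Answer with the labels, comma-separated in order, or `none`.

v

i → no match — must start with 'dd'
ii → no match
iii → no match
iv → no match
v → match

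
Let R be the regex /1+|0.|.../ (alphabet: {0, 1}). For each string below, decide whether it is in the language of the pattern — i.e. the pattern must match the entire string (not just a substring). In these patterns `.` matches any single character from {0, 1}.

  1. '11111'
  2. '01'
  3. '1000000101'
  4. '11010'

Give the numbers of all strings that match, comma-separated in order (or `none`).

1, 2

1 → match
2 → match
3 → no match
4 → no match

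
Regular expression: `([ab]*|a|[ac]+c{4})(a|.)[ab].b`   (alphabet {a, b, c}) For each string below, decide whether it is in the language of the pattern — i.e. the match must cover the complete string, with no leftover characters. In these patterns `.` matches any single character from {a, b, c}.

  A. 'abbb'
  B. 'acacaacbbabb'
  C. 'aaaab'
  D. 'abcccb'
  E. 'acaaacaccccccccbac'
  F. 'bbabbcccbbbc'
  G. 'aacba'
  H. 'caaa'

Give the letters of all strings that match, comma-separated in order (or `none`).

A, C

A → match
B → no match
C → match
D → no match
E → no match — must end with 'b'
F → no match — must end with 'b'
G → no match — must end with 'b'
H → no match — must end with 'b'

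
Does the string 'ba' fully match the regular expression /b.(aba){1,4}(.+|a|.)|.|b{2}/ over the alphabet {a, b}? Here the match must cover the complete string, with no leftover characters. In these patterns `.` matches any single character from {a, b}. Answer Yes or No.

No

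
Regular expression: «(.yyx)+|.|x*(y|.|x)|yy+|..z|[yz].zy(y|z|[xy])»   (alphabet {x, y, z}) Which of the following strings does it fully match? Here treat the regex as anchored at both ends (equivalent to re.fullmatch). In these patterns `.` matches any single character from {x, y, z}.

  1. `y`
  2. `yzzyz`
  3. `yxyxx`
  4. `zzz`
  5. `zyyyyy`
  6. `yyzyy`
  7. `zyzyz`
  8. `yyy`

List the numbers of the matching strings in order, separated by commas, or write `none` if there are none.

1. `y` → match
2. `yzzyz` → match
3. `yxyxx` → no match
4. `zzz` → match
5. `zyyyyy` → no match
6. `yyzyy` → match
7. `zyzyz` → match
8. `yyy` → match

1, 2, 4, 6, 7, 8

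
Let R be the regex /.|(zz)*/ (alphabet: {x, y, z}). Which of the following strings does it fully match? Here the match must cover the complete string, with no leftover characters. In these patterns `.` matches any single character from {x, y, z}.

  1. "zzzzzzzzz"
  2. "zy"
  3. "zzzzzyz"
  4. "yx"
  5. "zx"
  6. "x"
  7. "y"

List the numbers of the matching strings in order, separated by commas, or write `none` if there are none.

6, 7

1 → no match
2 → no match
3 → no match
4 → no match
5 → no match
6 → match
7 → match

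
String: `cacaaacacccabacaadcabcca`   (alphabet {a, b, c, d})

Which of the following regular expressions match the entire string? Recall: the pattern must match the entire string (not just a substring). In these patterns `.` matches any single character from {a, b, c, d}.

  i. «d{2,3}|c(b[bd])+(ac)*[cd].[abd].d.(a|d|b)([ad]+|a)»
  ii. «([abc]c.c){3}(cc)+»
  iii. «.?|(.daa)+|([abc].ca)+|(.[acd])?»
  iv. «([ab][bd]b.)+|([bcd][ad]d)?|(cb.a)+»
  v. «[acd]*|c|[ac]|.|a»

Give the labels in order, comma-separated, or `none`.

iii

i → no match
ii → no match — must end with `cc`
iii → match
iv → no match
v → no match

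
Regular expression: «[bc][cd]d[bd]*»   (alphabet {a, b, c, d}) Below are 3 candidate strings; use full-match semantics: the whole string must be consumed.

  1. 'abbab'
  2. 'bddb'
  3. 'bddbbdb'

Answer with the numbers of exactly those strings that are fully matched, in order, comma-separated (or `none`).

2, 3

1 → no match
2 → match
3 → match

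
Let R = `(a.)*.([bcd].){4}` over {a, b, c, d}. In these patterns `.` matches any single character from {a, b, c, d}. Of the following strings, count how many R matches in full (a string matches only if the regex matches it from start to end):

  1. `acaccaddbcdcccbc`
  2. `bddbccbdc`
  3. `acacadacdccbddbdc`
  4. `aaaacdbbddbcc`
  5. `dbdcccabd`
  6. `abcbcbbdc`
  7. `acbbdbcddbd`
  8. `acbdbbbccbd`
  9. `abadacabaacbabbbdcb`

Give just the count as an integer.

1 → no match
2 → match
3 → match
4 → match
5 → match
6 → match
7 → match
8 → match
9 → match
Total matched: 8

8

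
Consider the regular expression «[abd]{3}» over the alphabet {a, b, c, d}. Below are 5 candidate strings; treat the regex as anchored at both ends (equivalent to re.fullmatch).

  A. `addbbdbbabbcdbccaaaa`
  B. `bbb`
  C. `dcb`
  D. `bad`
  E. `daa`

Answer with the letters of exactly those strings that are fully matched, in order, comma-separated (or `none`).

A → no match
B → match
C → no match
D → match
E → match

B, D, E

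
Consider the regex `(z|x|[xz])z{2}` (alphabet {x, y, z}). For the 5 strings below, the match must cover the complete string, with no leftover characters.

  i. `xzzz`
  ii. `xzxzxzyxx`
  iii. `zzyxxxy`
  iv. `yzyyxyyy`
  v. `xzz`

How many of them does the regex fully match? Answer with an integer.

1

i. `xzzz` → no match
ii. `xzxzxzyxx` → no match — must end with `z`
iii. `zzyxxxy` → no match — must end with `z`
iv. `yzyyxyyy` → no match — must end with `z`
v. `xzz` → match
Total matched: 1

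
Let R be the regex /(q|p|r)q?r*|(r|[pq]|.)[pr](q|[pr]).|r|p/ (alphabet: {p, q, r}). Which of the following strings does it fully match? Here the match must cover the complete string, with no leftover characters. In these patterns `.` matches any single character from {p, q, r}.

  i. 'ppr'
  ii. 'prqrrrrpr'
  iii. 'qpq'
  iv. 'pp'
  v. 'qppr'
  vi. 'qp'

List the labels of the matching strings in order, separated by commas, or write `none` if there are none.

v

i. 'ppr' → no match
ii. 'prqrrrrpr' → no match
iii. 'qpq' → no match
iv. 'pp' → no match
v. 'qppr' → match
vi. 'qp' → no match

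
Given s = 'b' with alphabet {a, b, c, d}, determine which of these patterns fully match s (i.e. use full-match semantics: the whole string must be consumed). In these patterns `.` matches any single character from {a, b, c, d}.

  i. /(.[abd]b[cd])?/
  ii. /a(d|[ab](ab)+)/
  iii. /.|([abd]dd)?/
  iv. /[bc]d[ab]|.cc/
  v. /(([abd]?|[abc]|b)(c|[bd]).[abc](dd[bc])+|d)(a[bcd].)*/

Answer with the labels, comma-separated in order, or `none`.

iii

i → no match
ii → no match — must start with 'a'
iii → match
iv → no match
v → no match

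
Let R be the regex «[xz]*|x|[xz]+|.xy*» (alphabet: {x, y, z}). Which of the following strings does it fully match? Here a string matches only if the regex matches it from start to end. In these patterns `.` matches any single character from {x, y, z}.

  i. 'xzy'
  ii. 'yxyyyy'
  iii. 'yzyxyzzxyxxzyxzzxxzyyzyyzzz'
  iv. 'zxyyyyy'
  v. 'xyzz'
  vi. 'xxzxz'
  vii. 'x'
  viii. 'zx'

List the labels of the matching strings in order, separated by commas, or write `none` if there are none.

ii, iv, vi, vii, viii

i → no match
ii → match
iii → no match
iv → match
v → no match
vi → match
vii → match
viii → match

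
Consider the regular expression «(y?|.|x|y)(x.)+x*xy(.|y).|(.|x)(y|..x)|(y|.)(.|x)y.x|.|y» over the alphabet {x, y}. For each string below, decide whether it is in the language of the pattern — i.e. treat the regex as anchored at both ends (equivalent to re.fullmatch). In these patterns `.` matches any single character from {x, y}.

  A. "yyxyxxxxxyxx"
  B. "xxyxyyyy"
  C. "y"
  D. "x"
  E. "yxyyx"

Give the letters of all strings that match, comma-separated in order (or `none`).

A → no match
B → no match
C → match
D → match
E → match

C, D, E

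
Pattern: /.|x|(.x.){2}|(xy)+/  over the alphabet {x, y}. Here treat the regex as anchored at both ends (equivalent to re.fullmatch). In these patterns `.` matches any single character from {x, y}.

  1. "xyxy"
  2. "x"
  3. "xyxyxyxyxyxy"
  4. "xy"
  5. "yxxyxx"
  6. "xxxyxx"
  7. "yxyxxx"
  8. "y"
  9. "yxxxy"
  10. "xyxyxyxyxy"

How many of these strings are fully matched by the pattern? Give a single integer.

9

1 → match
2 → match
3 → match
4 → match
5 → match
6 → match
7 → match
8 → match
9 → no match
10 → match
Total matched: 9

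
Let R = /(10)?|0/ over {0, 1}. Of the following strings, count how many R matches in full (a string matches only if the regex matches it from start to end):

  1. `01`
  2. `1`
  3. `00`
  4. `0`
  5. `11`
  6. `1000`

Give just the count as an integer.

1

1 → no match
2 → no match
3 → no match
4 → match
5 → no match
6 → no match
Total matched: 1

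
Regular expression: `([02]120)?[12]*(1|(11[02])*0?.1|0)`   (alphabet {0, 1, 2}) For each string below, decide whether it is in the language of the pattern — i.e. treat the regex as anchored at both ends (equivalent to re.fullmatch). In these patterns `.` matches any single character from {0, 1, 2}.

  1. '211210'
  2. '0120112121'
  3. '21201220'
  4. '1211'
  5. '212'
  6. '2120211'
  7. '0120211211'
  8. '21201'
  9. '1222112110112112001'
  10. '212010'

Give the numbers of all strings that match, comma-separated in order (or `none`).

1 → match
2 → match
3 → match
4 → match
5 → no match
6 → match
7 → match
8 → match
9 → match
10 → match

1, 2, 3, 4, 6, 7, 8, 9, 10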